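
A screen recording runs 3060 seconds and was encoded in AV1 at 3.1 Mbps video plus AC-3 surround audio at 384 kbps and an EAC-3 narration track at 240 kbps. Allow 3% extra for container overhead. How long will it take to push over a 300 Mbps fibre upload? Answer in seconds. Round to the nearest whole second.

Audio total: 384 + 240 = 624 kbps = 0.624 Mbps.
Total bitrate: 3.724 Mbps.
File: 3.724 Mbps × 3060 s = 11395.4 Mb.
With 3% container overhead: ×1.03. → 11737.3 Mb.
At 300 Mbps: 11737.3 / 300 = 39.1 s ≈ 39.1 seconds.

39 seconds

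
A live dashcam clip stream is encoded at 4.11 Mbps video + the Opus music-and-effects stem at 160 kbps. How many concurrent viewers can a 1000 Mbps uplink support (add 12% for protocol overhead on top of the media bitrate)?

209

Audio: 160 kbps = 0.160 Mbps.
Per-viewer media rate: 4.270 Mbps.
On the wire with 12% overhead: 4.782 Mbps.
1000 Mbps = 1,000 Mbps; 1,000 / 4.782 = 209.10 → 209 viewers.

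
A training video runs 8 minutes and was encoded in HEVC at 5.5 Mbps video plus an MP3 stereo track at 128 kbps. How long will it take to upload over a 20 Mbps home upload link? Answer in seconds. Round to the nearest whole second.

8 min = 480 s
Audio: 128 kbps = 0.128 Mbps.
Total bitrate: 5.628 Mbps.
File: 5.628 Mbps × 480 s = 2701.4 Mb.
At 20 Mbps: 2701.4 / 20 = 135.1 s ≈ 135 seconds.

135 seconds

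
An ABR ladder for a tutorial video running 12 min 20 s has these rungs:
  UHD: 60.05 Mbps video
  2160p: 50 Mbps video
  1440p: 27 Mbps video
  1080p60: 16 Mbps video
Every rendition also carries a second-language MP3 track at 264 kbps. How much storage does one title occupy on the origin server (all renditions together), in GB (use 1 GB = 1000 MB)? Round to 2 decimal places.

12 min 20 s = 740 s
Audio: 264 kbps = 0.264 Mbps.
Sum of rendition bitrates: (60.05+0.264) + (50+0.264) + (27+0.264) + (16+0.264) = 154.106 Mbps.
× 740 s = 114,038 Mb = 14,255 MB = 14.25 GB.

14.25 GB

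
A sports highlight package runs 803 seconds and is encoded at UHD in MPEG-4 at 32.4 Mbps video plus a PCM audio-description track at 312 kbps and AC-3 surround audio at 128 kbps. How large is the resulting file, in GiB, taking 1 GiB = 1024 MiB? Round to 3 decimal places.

3.070 GiB

Audio total: 312 + 128 = 440 kbps = 0.440 Mbps.
Total bitrate: 32.4 + 0.440 = 32.840 Mbps.
Stream data: 32.840 Mbps × 803 s = 26370.5 Mb.
26,371 Mb = 3,296,315,000 bytes ÷ 1,073,741,824 = 3.070 GiB.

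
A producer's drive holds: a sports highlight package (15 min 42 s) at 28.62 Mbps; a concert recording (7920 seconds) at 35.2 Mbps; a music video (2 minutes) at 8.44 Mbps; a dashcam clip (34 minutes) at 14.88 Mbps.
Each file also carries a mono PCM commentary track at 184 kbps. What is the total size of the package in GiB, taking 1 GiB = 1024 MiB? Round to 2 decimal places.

Audio: 184 kbps = 0.184 Mbps.
sports highlight package: 28.804 Mbps × 942 s = 27133.4 Mb
concert recording: 35.384 Mbps × 7920 s = 280241.3 Mb
music video: 8.624 Mbps × 120 s = 1034.9 Mb
dashcam clip: 15.064 Mbps × 2040 s = 30730.6 Mb
Total: 339140.1 Mb = 42392.5 MB.
= 39.48 GiB.

39.48 GiB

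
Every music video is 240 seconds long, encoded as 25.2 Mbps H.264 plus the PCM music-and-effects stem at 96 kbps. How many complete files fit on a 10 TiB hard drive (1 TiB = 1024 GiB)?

14488

Audio: 96 kbps = 0.096 Mbps.
Total bitrate: 25.296 Mbps.
Per item: 25.296 Mbps × 240 s = 6,071 Mb = 758.9 MB.
Capacity: 10 TiB = 87,960,930 Mb; 14488.61 items → 14488 complete.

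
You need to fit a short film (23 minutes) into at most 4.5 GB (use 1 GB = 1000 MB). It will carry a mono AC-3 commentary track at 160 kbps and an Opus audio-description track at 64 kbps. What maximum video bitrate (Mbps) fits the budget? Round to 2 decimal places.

Budget: 4.5 GB = 36000.0 Mb.
23 min = 1380 s
Total bitrate budget: 36000.0 Mb / 1380 s = 26.087 Mbps.
Audio total: 160 + 64 = 224 kbps = 0.224 Mbps.
Video: 26.087 − 0.224 = 25.863 Mbps.

25.86 Mbps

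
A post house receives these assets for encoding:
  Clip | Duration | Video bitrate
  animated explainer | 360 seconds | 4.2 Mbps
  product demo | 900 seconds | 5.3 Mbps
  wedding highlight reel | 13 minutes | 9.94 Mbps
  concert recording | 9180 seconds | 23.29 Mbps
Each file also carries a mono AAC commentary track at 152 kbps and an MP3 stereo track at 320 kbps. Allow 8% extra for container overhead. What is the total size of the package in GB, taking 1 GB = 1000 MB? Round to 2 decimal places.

Audio total: 152 + 320 = 472 kbps = 0.472 Mbps.
animated explainer: 4.672 Mbps × 360 s × 1.08 = 1816.5 Mb
product demo: 5.772 Mbps × 900 s × 1.08 = 5610.4 Mb
wedding highlight reel: 10.412 Mbps × 780 s × 1.08 = 8771.1 Mb
concert recording: 23.762 Mbps × 9180 s × 1.08 = 235586.0 Mb
Total: 251783.9 Mb = 31473.0 MB.
= 31.47 GB.

31.47 GB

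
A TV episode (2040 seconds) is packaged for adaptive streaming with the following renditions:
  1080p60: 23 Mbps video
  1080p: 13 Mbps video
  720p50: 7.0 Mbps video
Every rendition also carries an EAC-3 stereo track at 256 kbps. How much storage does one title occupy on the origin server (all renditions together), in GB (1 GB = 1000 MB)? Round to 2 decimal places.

Audio: 256 kbps = 0.256 Mbps.
Sum of rendition bitrates: (23+0.256) + (13+0.256) + (7.0+0.256) = 43.768 Mbps.
× 2040 s = 89,287 Mb = 11,161 MB = 11.16 GB.

11.16 GB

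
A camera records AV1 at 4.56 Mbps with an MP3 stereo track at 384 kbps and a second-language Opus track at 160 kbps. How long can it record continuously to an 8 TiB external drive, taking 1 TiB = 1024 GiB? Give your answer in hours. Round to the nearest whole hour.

3830 hours

Audio total: 384 + 160 = 544 kbps = 0.544 Mbps.
Total bitrate: 4.56 + 0.544 = 5.104 Mbps.
Capacity: 8 TiB = 70,368,744 Mb.
Recording time: 70,368,744 / 5.104 = 13,786,980 s ≈ 3,830 hours.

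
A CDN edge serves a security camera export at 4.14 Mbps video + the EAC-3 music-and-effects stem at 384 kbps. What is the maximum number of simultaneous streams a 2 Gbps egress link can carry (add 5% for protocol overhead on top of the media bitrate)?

421

Audio: 384 kbps = 0.384 Mbps.
Per-viewer media rate: 4.524 Mbps.
On the wire with 5% overhead: 4.750 Mbps.
2 Gbps = 2,000 Mbps; 2,000 / 4.750 = 421.03 → 421 viewers.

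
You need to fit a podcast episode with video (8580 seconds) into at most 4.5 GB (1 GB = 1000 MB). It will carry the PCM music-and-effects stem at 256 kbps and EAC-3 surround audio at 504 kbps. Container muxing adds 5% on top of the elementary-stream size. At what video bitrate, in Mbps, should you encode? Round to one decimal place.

3.2 Mbps

Budget: 4.5 GB = 36000.0 Mb.
Stream payload after overhead: 36000.0 / 1.05 = 34285.7 Mb.
Total bitrate budget: 34285.7 Mb / 8580 s = 3.996 Mbps.
Audio total: 256 + 504 = 760 kbps = 0.760 Mbps.
Video: 3.996 − 0.760 = 3.236 Mbps.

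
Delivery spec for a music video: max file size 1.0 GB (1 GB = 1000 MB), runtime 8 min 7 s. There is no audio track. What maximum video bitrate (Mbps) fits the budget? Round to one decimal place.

16.4 Mbps

Budget: 1.0 GB = 8000.0 Mb.
8 min 7 s = 487 s
Total bitrate budget: 8000.0 Mb / 487 s = 16.427 Mbps.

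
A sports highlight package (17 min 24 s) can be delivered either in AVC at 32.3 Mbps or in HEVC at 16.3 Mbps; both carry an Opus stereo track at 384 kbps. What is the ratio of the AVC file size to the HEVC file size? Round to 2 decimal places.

1.96

17 min 24 s = 1044 s
Audio: 384 kbps = 0.384 Mbps.
AVC: 32.684 Mbps × 1044 s = 34122.1 Mb = 3.972 GiB.
HEVC: 16.684 Mbps × 1044 s = 17418.1 Mb = 2.028 GiB.
Ratio: 3.972 / 2.028 = 1.959.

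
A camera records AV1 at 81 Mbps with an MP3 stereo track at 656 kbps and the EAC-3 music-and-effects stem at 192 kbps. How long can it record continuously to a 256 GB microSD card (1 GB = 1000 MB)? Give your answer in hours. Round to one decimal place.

Audio total: 656 + 192 = 848 kbps = 0.848 Mbps.
Total bitrate: 81 + 0.848 = 81.848 Mbps.
Capacity: 256 GB = 2,048,000 Mb.
Recording time: 2,048,000 / 81.848 = 25,022 s ≈ 6.95 hours.

7.0 hours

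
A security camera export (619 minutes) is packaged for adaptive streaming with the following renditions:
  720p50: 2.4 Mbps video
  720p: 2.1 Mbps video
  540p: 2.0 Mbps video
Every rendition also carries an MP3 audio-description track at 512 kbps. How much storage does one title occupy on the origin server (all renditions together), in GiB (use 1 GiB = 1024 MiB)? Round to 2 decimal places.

619 min = 37140 s
Audio: 512 kbps = 0.512 Mbps.
Sum of rendition bitrates: (2.4+0.512) + (2.1+0.512) + (2.0+0.512) = 8.036 Mbps.
× 37140 s = 298,457 Mb = 37,307 MB = 34.74 GiB.

34.74 GiB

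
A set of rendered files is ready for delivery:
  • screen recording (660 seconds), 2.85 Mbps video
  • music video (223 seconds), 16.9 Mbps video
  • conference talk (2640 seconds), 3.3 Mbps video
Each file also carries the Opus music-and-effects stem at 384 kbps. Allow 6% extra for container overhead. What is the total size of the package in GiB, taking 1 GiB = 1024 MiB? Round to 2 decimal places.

1.94 GiB

Audio: 384 kbps = 0.384 Mbps.
screen recording: 3.234 Mbps × 660 s × 1.06 = 2262.5 Mb
music video: 17.284 Mbps × 223 s × 1.06 = 4085.6 Mb
conference talk: 3.684 Mbps × 2640 s × 1.06 = 10309.3 Mb
Total: 16657.4 Mb = 2082.2 MB.
= 1.939 GiB.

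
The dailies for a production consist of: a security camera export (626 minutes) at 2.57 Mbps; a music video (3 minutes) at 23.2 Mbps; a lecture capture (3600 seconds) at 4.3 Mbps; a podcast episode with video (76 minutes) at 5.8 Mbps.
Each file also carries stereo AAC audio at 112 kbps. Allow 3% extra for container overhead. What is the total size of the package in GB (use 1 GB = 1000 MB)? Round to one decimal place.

Audio: 112 kbps = 0.112 Mbps.
security camera export: 2.682 Mbps × 37560 s × 1.03 = 103758.0 Mb
music video: 23.312 Mbps × 180 s × 1.03 = 4322.0 Mb
lecture capture: 4.412 Mbps × 3600 s × 1.03 = 16359.7 Mb
podcast episode with video: 5.912 Mbps × 4560 s × 1.03 = 27767.5 Mb
Total: 152207.2 Mb = 19025.9 MB.
= 19.03 GB.

19.0 GB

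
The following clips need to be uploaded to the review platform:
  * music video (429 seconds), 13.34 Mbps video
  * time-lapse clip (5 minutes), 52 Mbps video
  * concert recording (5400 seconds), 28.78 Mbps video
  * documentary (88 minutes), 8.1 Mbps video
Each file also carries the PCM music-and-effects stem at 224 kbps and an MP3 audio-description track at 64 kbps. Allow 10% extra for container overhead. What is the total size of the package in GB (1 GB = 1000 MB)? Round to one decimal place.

30.6 GB

Audio total: 224 + 64 = 288 kbps = 0.288 Mbps.
music video: 13.628 Mbps × 429 s × 1.10 = 6431.1 Mb
time-lapse clip: 52.288 Mbps × 300 s × 1.10 = 17255.0 Mb
concert recording: 29.068 Mbps × 5400 s × 1.10 = 172663.9 Mb
documentary: 8.388 Mbps × 5280 s × 1.10 = 48717.5 Mb
Total: 245067.5 Mb = 30633.4 MB.
= 30.63 GB.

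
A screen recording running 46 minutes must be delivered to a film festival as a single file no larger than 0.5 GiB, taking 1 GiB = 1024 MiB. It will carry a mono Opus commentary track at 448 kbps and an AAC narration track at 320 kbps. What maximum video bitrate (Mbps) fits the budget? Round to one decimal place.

Budget: 0.5 GiB = 4295.0 Mb.
46 min = 2760 s
Total bitrate budget: 4295.0 Mb / 2760 s = 1.556 Mbps.
Audio total: 448 + 320 = 768 kbps = 0.768 Mbps.
Video: 1.556 − 0.768 = 0.788 Mbps.

0.8 Mbps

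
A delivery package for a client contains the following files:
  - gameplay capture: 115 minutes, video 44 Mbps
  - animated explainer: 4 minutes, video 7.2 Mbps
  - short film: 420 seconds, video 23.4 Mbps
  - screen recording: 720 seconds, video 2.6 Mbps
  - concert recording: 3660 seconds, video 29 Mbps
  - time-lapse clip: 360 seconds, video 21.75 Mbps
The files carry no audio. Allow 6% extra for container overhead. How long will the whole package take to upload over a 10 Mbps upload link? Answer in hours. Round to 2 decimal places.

gameplay capture: 44.000 Mbps × 6900 s × 1.06 = 321816.0 Mb
animated explainer: 7.200 Mbps × 240 s × 1.06 = 1831.7 Mb
short film: 23.400 Mbps × 420 s × 1.06 = 10417.7 Mb
screen recording: 2.600 Mbps × 720 s × 1.06 = 1984.3 Mb
concert recording: 29.000 Mbps × 3660 s × 1.06 = 112508.4 Mb
time-lapse clip: 21.750 Mbps × 360 s × 1.06 = 8299.8 Mb
Total: 456857.9 Mb = 57107.2 MB.
At 10 Mbps: 456857.9 / 10 = 45686 s ≈ 12.7 hours.

12.69 hours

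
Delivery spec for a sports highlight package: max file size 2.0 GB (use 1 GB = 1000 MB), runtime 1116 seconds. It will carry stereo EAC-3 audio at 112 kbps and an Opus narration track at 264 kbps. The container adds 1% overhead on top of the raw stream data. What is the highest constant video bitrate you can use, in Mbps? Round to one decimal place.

13.8 Mbps

Budget: 2.0 GB = 16000.0 Mb.
Stream payload after overhead: 16000.0 / 1.01 = 15841.6 Mb.
Total bitrate budget: 15841.6 Mb / 1116 s = 14.195 Mbps.
Audio total: 112 + 264 = 376 kbps = 0.376 Mbps.
Video: 14.195 − 0.376 = 13.819 Mbps.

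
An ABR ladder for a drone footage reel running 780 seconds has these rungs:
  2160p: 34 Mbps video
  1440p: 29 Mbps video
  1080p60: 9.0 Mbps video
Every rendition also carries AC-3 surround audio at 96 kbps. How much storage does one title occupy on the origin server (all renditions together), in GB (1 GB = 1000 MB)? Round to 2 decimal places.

7.05 GB

Audio: 96 kbps = 0.096 Mbps.
Sum of rendition bitrates: (34+0.096) + (29+0.096) + (9.0+0.096) = 72.288 Mbps.
× 780 s = 56,385 Mb = 7,048 MB = 7.048 GB.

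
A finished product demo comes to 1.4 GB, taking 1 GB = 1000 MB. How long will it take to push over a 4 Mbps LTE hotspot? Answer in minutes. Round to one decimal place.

46.7 minutes

File: 1.4 GB = 11200.0 Mb.
At 4 Mbps: 11200.0 / 4 = 2800.0 s ≈ 46.7 minutes.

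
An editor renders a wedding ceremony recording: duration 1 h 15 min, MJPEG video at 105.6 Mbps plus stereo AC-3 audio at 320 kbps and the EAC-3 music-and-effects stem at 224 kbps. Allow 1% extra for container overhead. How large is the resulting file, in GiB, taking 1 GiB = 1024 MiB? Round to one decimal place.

56.2 GiB

1 h 15 min = 75 min = 4500 s
Audio total: 320 + 224 = 544 kbps = 0.544 Mbps.
Total bitrate: 105.6 + 0.544 = 106.144 Mbps.
Stream data: 106.144 Mbps × 4500 s = 477648.0 Mb.
With 1% container overhead: ×1.01.
482,424 Mb = 60,303,060,000 bytes ÷ 1,073,741,824 = 56.16 GiB.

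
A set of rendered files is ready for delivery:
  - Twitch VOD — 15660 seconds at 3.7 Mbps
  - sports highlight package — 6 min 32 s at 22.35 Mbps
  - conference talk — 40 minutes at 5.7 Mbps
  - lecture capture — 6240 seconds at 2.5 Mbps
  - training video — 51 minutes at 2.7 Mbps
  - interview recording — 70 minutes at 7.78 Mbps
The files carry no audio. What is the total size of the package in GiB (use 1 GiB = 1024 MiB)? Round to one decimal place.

Twitch VOD: 3.700 Mbps × 15660 s = 57942.0 Mb
sports highlight package: 22.350 Mbps × 392 s = 8761.2 Mb
conference talk: 5.700 Mbps × 2400 s = 13680.0 Mb
lecture capture: 2.500 Mbps × 6240 s = 15600.0 Mb
training video: 2.700 Mbps × 3060 s = 8262.0 Mb
interview recording: 7.780 Mbps × 4200 s = 32676.0 Mb
Total: 136921.2 Mb = 17115.2 MB.
= 15.94 GiB.

15.9 GiB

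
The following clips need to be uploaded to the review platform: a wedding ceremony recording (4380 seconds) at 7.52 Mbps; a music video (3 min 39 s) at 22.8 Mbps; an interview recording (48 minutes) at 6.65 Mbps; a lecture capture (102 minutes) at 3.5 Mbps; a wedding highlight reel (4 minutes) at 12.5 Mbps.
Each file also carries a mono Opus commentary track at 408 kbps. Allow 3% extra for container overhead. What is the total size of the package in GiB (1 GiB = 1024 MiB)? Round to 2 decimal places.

10.45 GiB

Audio: 408 kbps = 0.408 Mbps.
wedding ceremony recording: 7.928 Mbps × 4380 s × 1.03 = 35766.4 Mb
music video: 23.208 Mbps × 219 s × 1.03 = 5235.0 Mb
interview recording: 7.058 Mbps × 2880 s × 1.03 = 20936.9 Mb
lecture capture: 3.908 Mbps × 6120 s × 1.03 = 24634.5 Mb
wedding highlight reel: 12.908 Mbps × 240 s × 1.03 = 3190.9 Mb
Total: 89763.6 Mb = 11220.4 MB.
= 10.45 GiB.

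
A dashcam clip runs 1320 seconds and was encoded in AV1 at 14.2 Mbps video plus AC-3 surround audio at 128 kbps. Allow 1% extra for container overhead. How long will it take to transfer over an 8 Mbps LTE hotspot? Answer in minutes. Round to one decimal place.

Audio: 128 kbps = 0.128 Mbps.
Total bitrate: 14.328 Mbps.
File: 14.328 Mbps × 1320 s = 18913.0 Mb.
With 1% container overhead: ×1.01. → 19102.1 Mb.
At 8 Mbps: 19102.1 / 8 = 2387.8 s ≈ 39.8 minutes.

39.8 minutes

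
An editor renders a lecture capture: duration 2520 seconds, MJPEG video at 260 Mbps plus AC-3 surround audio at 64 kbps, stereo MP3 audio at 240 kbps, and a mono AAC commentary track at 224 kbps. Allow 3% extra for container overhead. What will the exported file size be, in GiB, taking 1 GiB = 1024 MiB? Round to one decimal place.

78.7 GiB

Audio total: 64 + 240 + 224 = 528 kbps = 0.528 Mbps.
Total bitrate: 260 + 0.528 = 260.528 Mbps.
Stream data: 260.528 Mbps × 2520 s = 656530.6 Mb.
With 3% container overhead: ×1.03.
676,226 Mb = 84,528,309,600 bytes ÷ 1,073,741,824 = 78.72 GiB.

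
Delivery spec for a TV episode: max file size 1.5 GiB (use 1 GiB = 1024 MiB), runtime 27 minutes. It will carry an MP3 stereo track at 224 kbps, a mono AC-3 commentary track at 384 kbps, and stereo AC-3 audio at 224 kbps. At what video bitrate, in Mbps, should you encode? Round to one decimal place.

7.1 Mbps

Budget: 1.5 GiB = 12884.9 Mb.
27 min = 1620 s
Total bitrate budget: 12884.9 Mb / 1620 s = 7.954 Mbps.
Audio total: 224 + 384 + 224 = 832 kbps = 0.832 Mbps.
Video: 7.954 − 0.832 = 7.122 Mbps.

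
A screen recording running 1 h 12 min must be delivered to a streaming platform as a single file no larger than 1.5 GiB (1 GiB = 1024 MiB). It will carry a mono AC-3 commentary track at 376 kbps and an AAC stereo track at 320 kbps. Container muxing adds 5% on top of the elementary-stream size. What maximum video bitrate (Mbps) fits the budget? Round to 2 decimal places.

Budget: 1.5 GiB = 12884.9 Mb.
Stream payload after overhead: 12884.9 / 1.05 = 12271.3 Mb.
1 h 12 min = 72 min = 4320 s
Total bitrate budget: 12271.3 Mb / 4320 s = 2.841 Mbps.
Audio total: 376 + 320 = 696 kbps = 0.696 Mbps.
Video: 2.841 − 0.696 = 2.145 Mbps.

2.14 Mbps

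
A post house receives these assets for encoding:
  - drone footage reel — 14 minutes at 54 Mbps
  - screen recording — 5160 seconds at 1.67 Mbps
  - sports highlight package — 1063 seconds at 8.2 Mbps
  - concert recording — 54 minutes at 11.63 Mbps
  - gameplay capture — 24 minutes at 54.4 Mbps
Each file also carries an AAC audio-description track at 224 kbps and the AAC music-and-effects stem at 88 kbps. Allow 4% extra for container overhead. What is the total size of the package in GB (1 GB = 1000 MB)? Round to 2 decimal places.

23.71 GB

Audio total: 224 + 88 = 312 kbps = 0.312 Mbps.
drone footage reel: 54.312 Mbps × 840 s × 1.04 = 47447.0 Mb
screen recording: 1.982 Mbps × 5160 s × 1.04 = 10636.2 Mb
sports highlight package: 8.512 Mbps × 1063 s × 1.04 = 9410.2 Mb
concert recording: 11.942 Mbps × 3240 s × 1.04 = 40239.8 Mb
gameplay capture: 54.712 Mbps × 1440 s × 1.04 = 81936.7 Mb
Total: 189669.8 Mb = 23708.7 MB.
= 23.71 GB.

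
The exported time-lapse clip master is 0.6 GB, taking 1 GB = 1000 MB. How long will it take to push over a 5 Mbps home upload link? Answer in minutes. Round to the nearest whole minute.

File: 0.6 GB = 4800.0 Mb.
At 5 Mbps: 4800.0 / 5 = 960.0 s ≈ 16 minutes.

16 minutes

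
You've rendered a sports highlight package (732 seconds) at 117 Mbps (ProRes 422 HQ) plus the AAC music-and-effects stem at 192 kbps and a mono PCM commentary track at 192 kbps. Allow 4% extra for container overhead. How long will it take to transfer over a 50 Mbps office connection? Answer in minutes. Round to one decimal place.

29.8 minutes

Audio total: 192 + 192 = 384 kbps = 0.384 Mbps.
Total bitrate: 117.384 Mbps.
File: 117.384 Mbps × 732 s = 85925.1 Mb.
With 4% container overhead: ×1.04. → 89362.1 Mb.
At 50 Mbps: 89362.1 / 50 = 1787.2 s ≈ 29.8 minutes.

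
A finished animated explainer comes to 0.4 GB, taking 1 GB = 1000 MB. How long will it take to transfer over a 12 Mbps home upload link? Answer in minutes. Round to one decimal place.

File: 0.4 GB = 3200.0 Mb.
At 12 Mbps: 3200.0 / 12 = 266.7 s ≈ 4.44 minutes.

4.4 minutes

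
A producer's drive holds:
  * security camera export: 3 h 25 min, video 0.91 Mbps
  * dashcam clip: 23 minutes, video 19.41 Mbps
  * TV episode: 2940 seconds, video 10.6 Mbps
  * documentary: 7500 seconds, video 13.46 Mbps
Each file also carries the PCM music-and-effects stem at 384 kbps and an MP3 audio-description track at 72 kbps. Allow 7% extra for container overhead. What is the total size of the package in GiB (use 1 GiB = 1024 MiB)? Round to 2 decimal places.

Audio total: 384 + 72 = 456 kbps = 0.456 Mbps.
security camera export: 1.366 Mbps × 12300 s × 1.07 = 17977.9 Mb
dashcam clip: 19.866 Mbps × 1380 s × 1.07 = 29334.1 Mb
TV episode: 11.056 Mbps × 2940 s × 1.07 = 34780.0 Mb
documentary: 13.916 Mbps × 7500 s × 1.07 = 111675.9 Mb
Total: 193767.9 Mb = 24221.0 MB.
= 22.56 GiB.

22.56 GiB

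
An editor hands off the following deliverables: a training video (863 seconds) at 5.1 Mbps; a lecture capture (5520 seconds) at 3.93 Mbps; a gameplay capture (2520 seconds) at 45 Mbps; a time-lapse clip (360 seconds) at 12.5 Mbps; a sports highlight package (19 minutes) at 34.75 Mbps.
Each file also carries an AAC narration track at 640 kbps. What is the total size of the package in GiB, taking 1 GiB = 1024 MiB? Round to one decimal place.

Audio: 640 kbps = 0.640 Mbps.
training video: 5.740 Mbps × 863 s = 4953.6 Mb
lecture capture: 4.570 Mbps × 5520 s = 25226.4 Mb
gameplay capture: 45.640 Mbps × 2520 s = 115012.8 Mb
time-lapse clip: 13.140 Mbps × 360 s = 4730.4 Mb
sports highlight package: 35.390 Mbps × 1140 s = 40344.6 Mb
Total: 190267.8 Mb = 23783.5 MB.
= 22.15 GiB.

22.2 GiB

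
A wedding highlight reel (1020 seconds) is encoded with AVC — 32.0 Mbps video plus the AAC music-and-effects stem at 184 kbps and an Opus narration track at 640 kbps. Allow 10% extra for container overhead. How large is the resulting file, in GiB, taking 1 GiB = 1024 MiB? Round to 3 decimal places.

4.287 GiB

Audio total: 184 + 640 = 824 kbps = 0.824 Mbps.
Total bitrate: 32.0 + 0.824 = 32.824 Mbps.
Stream data: 32.824 Mbps × 1020 s = 33480.5 Mb.
With 10% container overhead: ×1.10.
36,829 Mb = 4,603,566,000 bytes ÷ 1,073,741,824 = 4.287 GiB.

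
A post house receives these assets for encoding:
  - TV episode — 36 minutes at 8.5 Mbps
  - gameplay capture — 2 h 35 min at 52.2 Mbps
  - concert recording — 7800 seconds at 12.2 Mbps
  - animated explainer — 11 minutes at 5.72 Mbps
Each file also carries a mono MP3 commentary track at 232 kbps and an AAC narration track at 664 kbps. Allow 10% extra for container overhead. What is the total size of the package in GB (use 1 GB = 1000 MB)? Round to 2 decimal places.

85.33 GB

Audio total: 232 + 664 = 896 kbps = 0.896 Mbps.
TV episode: 9.396 Mbps × 2160 s × 1.10 = 22324.9 Mb
gameplay capture: 53.096 Mbps × 9300 s × 1.10 = 543172.1 Mb
concert recording: 13.096 Mbps × 7800 s × 1.10 = 112363.7 Mb
animated explainer: 6.616 Mbps × 660 s × 1.10 = 4803.2 Mb
Total: 682663.9 Mb = 85333.0 MB.
= 85.33 GB.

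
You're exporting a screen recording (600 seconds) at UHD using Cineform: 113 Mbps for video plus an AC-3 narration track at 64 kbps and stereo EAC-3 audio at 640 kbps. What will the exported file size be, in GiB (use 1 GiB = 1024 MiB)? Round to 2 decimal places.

7.94 GiB

Audio total: 64 + 640 = 704 kbps = 0.704 Mbps.
Total bitrate: 113 + 0.704 = 113.704 Mbps.
Stream data: 113.704 Mbps × 600 s = 68222.4 Mb.
68,222 Mb = 8,527,800,000 bytes ÷ 1,073,741,824 = 7.942 GiB.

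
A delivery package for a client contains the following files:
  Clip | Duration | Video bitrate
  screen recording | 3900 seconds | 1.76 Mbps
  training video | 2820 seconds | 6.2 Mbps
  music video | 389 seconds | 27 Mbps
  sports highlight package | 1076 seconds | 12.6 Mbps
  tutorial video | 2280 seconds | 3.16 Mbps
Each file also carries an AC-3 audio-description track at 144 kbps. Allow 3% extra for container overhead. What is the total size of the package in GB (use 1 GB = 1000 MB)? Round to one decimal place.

Audio: 144 kbps = 0.144 Mbps.
screen recording: 1.904 Mbps × 3900 s × 1.03 = 7648.4 Mb
training video: 6.344 Mbps × 2820 s × 1.03 = 18426.8 Mb
music video: 27.144 Mbps × 389 s × 1.03 = 10875.8 Mb
sports highlight package: 12.744 Mbps × 1076 s × 1.03 = 14123.9 Mb
tutorial video: 3.304 Mbps × 2280 s × 1.03 = 7759.1 Mb
Total: 58834.0 Mb = 7354.2 MB.
= 7.354 GB.

7.4 GB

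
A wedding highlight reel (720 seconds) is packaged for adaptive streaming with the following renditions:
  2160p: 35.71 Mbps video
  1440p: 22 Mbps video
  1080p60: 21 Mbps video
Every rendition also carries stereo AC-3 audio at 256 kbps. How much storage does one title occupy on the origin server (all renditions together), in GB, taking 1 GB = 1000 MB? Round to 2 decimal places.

7.15 GB

Audio: 256 kbps = 0.256 Mbps.
Sum of rendition bitrates: (35.71+0.256) + (22+0.256) + (21+0.256) = 79.478 Mbps.
× 720 s = 57,224 Mb = 7,153 MB = 7.153 GB.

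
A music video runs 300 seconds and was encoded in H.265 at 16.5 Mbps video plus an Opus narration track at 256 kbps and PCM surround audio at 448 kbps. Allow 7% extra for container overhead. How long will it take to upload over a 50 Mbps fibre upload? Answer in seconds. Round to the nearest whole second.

110 seconds

Audio total: 256 + 448 = 704 kbps = 0.704 Mbps.
Total bitrate: 17.204 Mbps.
File: 17.204 Mbps × 300 s = 5161.2 Mb.
With 7% container overhead: ×1.07. → 5522.5 Mb.
At 50 Mbps: 5522.5 / 50 = 110.4 s ≈ 110 seconds.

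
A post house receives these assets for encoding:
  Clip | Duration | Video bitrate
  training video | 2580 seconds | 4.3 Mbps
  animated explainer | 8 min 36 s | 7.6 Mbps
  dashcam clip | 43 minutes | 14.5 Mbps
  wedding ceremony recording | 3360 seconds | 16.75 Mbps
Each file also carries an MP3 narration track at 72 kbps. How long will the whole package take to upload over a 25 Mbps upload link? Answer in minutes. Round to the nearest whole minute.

Audio: 72 kbps = 0.072 Mbps.
training video: 4.372 Mbps × 2580 s = 11279.8 Mb
animated explainer: 7.672 Mbps × 516 s = 3958.8 Mb
dashcam clip: 14.572 Mbps × 2580 s = 37595.8 Mb
wedding ceremony recording: 16.822 Mbps × 3360 s = 56521.9 Mb
Total: 109356.2 Mb = 13669.5 MB.
At 25 Mbps: 109356.2 / 25 = 4374 s ≈ 72.9 minutes.

73 minutes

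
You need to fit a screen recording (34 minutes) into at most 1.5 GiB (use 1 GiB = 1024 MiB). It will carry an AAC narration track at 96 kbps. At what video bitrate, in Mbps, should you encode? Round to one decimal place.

6.2 Mbps

Budget: 1.5 GiB = 12884.9 Mb.
34 min = 2040 s
Total bitrate budget: 12884.9 Mb / 2040 s = 6.316 Mbps.
Audio: 96 kbps = 0.096 Mbps.
Video: 6.316 − 0.096 = 6.220 Mbps.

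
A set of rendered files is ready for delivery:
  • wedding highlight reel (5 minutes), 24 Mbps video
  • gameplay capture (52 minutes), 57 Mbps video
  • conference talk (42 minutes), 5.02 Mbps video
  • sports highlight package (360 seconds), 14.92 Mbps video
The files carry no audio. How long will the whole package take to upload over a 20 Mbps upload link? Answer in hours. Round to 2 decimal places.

2.82 hours

wedding highlight reel: 24.000 Mbps × 300 s = 7200.0 Mb
gameplay capture: 57.000 Mbps × 3120 s = 177840.0 Mb
conference talk: 5.020 Mbps × 2520 s = 12650.4 Mb
sports highlight package: 14.920 Mbps × 360 s = 5371.2 Mb
Total: 203061.6 Mb = 25382.7 MB.
At 20 Mbps: 203061.6 / 20 = 10153 s ≈ 2.82 hours.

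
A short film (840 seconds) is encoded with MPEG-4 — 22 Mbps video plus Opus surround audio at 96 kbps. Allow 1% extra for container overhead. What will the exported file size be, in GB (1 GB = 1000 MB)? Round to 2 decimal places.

Audio: 96 kbps = 0.096 Mbps.
Total bitrate: 22 + 0.096 = 22.096 Mbps.
Stream data: 22.096 Mbps × 840 s = 18560.6 Mb.
With 1% container overhead: ×1.01.
18,746 Mb ÷ 8 = 2,343 MB → 2.343 GB.

2.34 GB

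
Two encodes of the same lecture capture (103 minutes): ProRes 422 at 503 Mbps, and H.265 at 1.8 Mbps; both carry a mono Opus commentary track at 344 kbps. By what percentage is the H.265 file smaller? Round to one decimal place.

99.6%

103 min = 6180 s
Audio: 344 kbps = 0.344 Mbps.
ProRes 422: 503.344 Mbps × 6180 s = 3110665.9 Mb = 362.129 GiB.
H.265: 2.144 Mbps × 6180 s = 13249.9 Mb = 1.542 GiB.
Reduction: (1 − 1.542/362.129) × 100 = 99.57%.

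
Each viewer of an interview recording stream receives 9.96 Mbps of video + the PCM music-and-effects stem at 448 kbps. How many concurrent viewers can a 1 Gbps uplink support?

96

Audio: 448 kbps = 0.448 Mbps.
Per-viewer media rate: 10.408 Mbps.
1 Gbps = 1,000 Mbps; 1,000 / 10.408 = 96.08 → 96 viewers.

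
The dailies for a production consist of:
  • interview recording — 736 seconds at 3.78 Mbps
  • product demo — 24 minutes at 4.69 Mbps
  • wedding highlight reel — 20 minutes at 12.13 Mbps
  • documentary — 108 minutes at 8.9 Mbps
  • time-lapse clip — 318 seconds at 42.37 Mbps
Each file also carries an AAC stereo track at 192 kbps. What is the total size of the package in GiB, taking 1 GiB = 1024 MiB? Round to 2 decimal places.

11.31 GiB

Audio: 192 kbps = 0.192 Mbps.
interview recording: 3.972 Mbps × 736 s = 2923.4 Mb
product demo: 4.882 Mbps × 1440 s = 7030.1 Mb
wedding highlight reel: 12.322 Mbps × 1200 s = 14786.4 Mb
documentary: 9.092 Mbps × 6480 s = 58916.2 Mb
time-lapse clip: 42.562 Mbps × 318 s = 13534.7 Mb
Total: 97190.7 Mb = 12148.8 MB.
= 11.31 GiB.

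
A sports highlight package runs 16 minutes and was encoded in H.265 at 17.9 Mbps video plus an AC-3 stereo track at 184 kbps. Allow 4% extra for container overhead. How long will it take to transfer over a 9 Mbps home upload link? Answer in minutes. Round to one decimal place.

16 min = 960 s
Audio: 184 kbps = 0.184 Mbps.
Total bitrate: 18.084 Mbps.
File: 18.084 Mbps × 960 s = 17360.6 Mb.
With 4% container overhead: ×1.04. → 18055.1 Mb.
At 9 Mbps: 18055.1 / 9 = 2006.1 s ≈ 33.4 minutes.

33.4 minutes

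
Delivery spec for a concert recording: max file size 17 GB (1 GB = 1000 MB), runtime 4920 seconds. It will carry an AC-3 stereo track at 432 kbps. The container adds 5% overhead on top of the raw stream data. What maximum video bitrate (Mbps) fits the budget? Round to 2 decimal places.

25.89 Mbps

Budget: 17 GB = 136000.0 Mb.
Stream payload after overhead: 136000.0 / 1.05 = 129523.8 Mb.
Total bitrate budget: 129523.8 Mb / 4920 s = 26.326 Mbps.
Audio: 432 kbps = 0.432 Mbps.
Video: 26.326 − 0.432 = 25.894 Mbps.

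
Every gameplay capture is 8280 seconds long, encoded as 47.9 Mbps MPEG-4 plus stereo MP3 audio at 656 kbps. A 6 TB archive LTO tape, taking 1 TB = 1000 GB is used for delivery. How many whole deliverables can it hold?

119

Audio: 656 kbps = 0.656 Mbps.
Total bitrate: 48.556 Mbps.
Per item: 48.556 Mbps × 8280 s = 402,044 Mb = 50,255 MB.
Capacity: 6 TB = 48,000,000 Mb; 119.39 items → 119 complete.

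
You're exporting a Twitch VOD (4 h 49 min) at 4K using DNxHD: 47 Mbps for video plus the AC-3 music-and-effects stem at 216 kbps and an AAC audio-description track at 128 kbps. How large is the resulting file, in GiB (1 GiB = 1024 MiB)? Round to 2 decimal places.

4 h 49 min = 289 min = 17340 s
Audio total: 216 + 128 = 344 kbps = 0.344 Mbps.
Total bitrate: 47 + 0.344 = 47.344 Mbps.
Stream data: 47.344 Mbps × 17340 s = 820945.0 Mb.
820,945 Mb = 102,618,120,000 bytes ÷ 1,073,741,824 = 95.57 GiB.

95.57 GiB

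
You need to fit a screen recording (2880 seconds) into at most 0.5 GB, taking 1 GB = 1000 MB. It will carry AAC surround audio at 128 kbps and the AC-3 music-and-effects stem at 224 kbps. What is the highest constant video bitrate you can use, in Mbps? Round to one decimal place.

Budget: 0.5 GB = 4000.0 Mb.
Total bitrate budget: 4000.0 Mb / 2880 s = 1.389 Mbps.
Audio total: 128 + 224 = 352 kbps = 0.352 Mbps.
Video: 1.389 − 0.352 = 1.037 Mbps.

1.0 Mbps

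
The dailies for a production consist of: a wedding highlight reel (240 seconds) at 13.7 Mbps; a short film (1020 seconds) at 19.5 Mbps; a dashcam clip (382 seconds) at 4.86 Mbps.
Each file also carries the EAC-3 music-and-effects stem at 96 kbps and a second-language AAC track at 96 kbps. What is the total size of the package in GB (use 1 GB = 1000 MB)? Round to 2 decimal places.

Audio total: 96 + 96 = 192 kbps = 0.192 Mbps.
wedding highlight reel: 13.892 Mbps × 240 s = 3334.1 Mb
short film: 19.692 Mbps × 1020 s = 20085.8 Mb
dashcam clip: 5.052 Mbps × 382 s = 1929.9 Mb
Total: 25349.8 Mb = 3168.7 MB.
= 3.169 GB.

3.17 GB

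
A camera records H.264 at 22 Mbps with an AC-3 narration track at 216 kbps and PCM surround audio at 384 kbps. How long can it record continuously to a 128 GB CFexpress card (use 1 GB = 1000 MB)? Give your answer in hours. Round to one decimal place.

Audio total: 216 + 384 = 600 kbps = 0.600 Mbps.
Total bitrate: 22 + 0.600 = 22.600 Mbps.
Capacity: 128 GB = 1,024,000 Mb.
Recording time: 1,024,000 / 22.600 = 45,310 s ≈ 12.6 hours.

12.6 hours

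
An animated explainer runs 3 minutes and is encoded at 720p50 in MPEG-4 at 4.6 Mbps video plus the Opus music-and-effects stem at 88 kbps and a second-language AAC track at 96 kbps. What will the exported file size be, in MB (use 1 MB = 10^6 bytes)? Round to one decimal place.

107.6 MB

3 min = 180 s
Audio total: 88 + 96 = 184 kbps = 0.184 Mbps.
Total bitrate: 4.6 + 0.184 = 4.784 Mbps.
Stream data: 4.784 Mbps × 180 s = 861.1 Mb.
861.1 Mb ÷ 8 = 107.6 MB → 107.6 MB.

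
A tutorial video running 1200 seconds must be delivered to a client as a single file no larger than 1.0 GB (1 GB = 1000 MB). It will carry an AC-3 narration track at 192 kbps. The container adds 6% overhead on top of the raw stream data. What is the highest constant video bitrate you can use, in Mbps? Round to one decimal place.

Budget: 1.0 GB = 8000.0 Mb.
Stream payload after overhead: 8000.0 / 1.06 = 7547.2 Mb.
Total bitrate budget: 7547.2 Mb / 1200 s = 6.289 Mbps.
Audio: 192 kbps = 0.192 Mbps.
Video: 6.289 − 0.192 = 6.097 Mbps.

6.1 Mbps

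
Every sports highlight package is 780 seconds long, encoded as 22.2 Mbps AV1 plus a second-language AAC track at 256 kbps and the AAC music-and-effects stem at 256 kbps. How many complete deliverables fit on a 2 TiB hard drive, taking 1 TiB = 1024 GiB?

993

Audio total: 256 + 256 = 512 kbps = 0.512 Mbps.
Total bitrate: 22.712 Mbps.
Per item: 22.712 Mbps × 780 s = 17,715 Mb = 2,214 MB.
Capacity: 2 TiB = 17,592,186 Mb; 993.05 items → 993 complete.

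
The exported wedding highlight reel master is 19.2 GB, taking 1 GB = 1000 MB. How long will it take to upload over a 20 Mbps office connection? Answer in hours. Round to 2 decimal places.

File: 19.2 GB = 153600.0 Mb.
At 20 Mbps: 153600.0 / 20 = 7680.0 s ≈ 2.13 hours.

2.13 hours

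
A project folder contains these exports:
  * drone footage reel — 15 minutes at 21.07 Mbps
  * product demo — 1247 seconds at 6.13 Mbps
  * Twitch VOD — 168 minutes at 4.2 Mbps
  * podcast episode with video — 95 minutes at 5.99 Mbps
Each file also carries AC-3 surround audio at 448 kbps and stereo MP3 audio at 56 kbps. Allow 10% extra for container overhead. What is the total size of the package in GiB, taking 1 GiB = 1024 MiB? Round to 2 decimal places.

14.36 GiB

Audio total: 448 + 56 = 504 kbps = 0.504 Mbps.
drone footage reel: 21.574 Mbps × 900 s × 1.10 = 21358.3 Mb
product demo: 6.634 Mbps × 1247 s × 1.10 = 9099.9 Mb
Twitch VOD: 4.704 Mbps × 10080 s × 1.10 = 52158.0 Mb
podcast episode with video: 6.494 Mbps × 5700 s × 1.10 = 40717.4 Mb
Total: 123333.4 Mb = 15416.7 MB.
= 14.36 GiB.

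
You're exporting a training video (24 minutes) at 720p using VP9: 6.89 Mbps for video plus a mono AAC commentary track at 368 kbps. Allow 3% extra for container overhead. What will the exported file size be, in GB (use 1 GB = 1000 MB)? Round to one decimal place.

24 min = 1440 s
Audio: 368 kbps = 0.368 Mbps.
Total bitrate: 6.89 + 0.368 = 7.258 Mbps.
Stream data: 7.258 Mbps × 1440 s = 10451.5 Mb.
With 3% container overhead: ×1.03.
10,765 Mb ÷ 8 = 1,346 MB → 1.346 GB.

1.3 GB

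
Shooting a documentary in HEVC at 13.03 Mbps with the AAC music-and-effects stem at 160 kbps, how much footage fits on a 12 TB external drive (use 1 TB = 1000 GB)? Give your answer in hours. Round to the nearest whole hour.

Audio: 160 kbps = 0.160 Mbps.
Total bitrate: 13.03 + 0.160 = 13.190 Mbps.
Capacity: 12 TB = 96,000,000 Mb.
Recording time: 96,000,000 / 13.190 = 7,278,241 s ≈ 2,022 hours.

2022 hours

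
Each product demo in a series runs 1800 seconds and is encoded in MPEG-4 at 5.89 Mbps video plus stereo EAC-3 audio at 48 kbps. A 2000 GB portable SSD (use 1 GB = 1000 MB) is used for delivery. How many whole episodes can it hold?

Audio: 48 kbps = 0.048 Mbps.
Total bitrate: 5.938 Mbps.
Per item: 5.938 Mbps × 1800 s = 10,688 Mb = 1,336 MB.
Capacity: 2000 GB = 16,000,000 Mb; 1496.95 items → 1496 complete.

1496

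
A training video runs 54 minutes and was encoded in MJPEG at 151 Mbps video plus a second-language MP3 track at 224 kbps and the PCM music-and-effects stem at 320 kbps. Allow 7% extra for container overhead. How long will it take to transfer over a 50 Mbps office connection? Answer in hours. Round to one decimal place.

54 min = 3240 s
Audio total: 224 + 320 = 544 kbps = 0.544 Mbps.
Total bitrate: 151.544 Mbps.
File: 151.544 Mbps × 3240 s = 491002.6 Mb.
With 7% container overhead: ×1.07. → 525372.7 Mb.
At 50 Mbps: 525372.7 / 50 = 10507.5 s ≈ 2.92 hours.

2.9 hours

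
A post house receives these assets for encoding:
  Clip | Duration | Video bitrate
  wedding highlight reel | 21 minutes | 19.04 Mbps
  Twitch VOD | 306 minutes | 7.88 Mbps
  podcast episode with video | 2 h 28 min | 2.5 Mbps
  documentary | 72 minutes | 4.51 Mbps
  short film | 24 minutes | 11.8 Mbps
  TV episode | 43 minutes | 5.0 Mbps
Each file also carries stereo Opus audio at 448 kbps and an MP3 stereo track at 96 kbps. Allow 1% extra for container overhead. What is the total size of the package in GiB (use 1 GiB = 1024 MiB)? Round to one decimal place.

30.6 GiB

Audio total: 448 + 96 = 544 kbps = 0.544 Mbps.
wedding highlight reel: 19.584 Mbps × 1260 s × 1.01 = 24922.6 Mb
Twitch VOD: 8.424 Mbps × 18360 s × 1.01 = 156211.3 Mb
podcast episode with video: 3.044 Mbps × 8880 s × 1.01 = 27301.0 Mb
documentary: 5.054 Mbps × 4320 s × 1.01 = 22051.6 Mb
short film: 12.344 Mbps × 1440 s × 1.01 = 17953.1 Mb
TV episode: 5.544 Mbps × 2580 s × 1.01 = 14446.6 Mb
Total: 262886.2 Mb = 32860.8 MB.
= 30.60 GiB.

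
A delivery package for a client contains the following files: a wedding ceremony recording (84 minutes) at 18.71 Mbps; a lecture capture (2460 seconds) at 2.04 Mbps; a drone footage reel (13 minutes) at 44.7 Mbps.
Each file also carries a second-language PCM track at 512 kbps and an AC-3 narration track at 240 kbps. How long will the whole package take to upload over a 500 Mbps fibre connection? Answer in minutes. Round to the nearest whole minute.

Audio total: 512 + 240 = 752 kbps = 0.752 Mbps.
wedding ceremony recording: 19.462 Mbps × 5040 s = 98088.5 Mb
lecture capture: 2.792 Mbps × 2460 s = 6868.3 Mb
drone footage reel: 45.452 Mbps × 780 s = 35452.6 Mb
Total: 140409.4 Mb = 17551.2 MB.
At 500 Mbps: 140409.4 / 500 = 281 s ≈ 4.68 minutes.

5 minutes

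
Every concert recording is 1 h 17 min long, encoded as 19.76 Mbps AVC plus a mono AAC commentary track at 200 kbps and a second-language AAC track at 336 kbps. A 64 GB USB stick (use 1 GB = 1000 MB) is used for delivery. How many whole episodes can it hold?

5

1 h 17 min = 77 min = 4620 s
Audio total: 200 + 336 = 536 kbps = 0.536 Mbps.
Total bitrate: 20.296 Mbps.
Per item: 20.296 Mbps × 4620 s = 93,768 Mb = 11,721 MB.
Capacity: 64 GB = 512,000 Mb; 5.46 items → 5 complete.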